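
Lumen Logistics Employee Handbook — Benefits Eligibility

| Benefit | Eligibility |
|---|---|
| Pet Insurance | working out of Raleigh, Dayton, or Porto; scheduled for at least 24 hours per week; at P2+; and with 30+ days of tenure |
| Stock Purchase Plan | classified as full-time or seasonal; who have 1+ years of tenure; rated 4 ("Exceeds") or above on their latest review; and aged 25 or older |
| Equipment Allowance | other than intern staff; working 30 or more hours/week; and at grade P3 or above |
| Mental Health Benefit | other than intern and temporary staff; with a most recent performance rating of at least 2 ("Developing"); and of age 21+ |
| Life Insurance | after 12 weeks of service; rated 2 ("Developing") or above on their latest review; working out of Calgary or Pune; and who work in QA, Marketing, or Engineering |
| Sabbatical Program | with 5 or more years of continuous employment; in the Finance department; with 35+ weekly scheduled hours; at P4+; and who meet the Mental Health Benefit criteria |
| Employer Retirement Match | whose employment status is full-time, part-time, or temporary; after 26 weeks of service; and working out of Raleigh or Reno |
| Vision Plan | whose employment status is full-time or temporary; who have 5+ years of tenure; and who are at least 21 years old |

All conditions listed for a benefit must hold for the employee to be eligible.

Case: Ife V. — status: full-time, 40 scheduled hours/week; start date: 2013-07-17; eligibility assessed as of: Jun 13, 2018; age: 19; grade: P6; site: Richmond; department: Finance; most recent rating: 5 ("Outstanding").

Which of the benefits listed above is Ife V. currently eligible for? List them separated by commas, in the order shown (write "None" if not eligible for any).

Equipment Allowance

Service from 2013-07-17 to Jun 13, 2018: 1792 days.
Pet Insurance — site Richmond ✗ (not Raleigh, Dayton, or Porto) → not eligible.
Stock Purchase Plan — status full-time ✓; service 1792 days ≥ 1 year (≈365 days) ✓; rating 5 ≥ 4 ✓; age 19 < 25 ✗ → not eligible.
Equipment Allowance — status full-time ✓ (not excluded); 40 hrs/wk ≥ 30 ✓; grade P6 ≥ P3 ✓ → eligible.
Mental Health Benefit — status full-time ✓ (not excluded); rating 5 ≥ 2 ✓; age 19 < 21 ✗ → not eligible.
Life Insurance — service 1792 days ≥ 12 weeks (≈84 days) ✓; rating 5 ≥ 2 ✓; site Richmond ✗ (not Calgary or Pune) → not eligible.
Sabbatical Program — service 1792 days < 5 years (≈1825 days) ✗ → not eligible.
Employer Retirement Match — status full-time ✓; service 1792 days ≥ 26 weeks (≈182 days) ✓; site Richmond ✗ (not Raleigh or Reno) → not eligible.
Vision Plan — status full-time ✓; service 1792 days < 5 years (≈1825 days) ✗ → not eligible.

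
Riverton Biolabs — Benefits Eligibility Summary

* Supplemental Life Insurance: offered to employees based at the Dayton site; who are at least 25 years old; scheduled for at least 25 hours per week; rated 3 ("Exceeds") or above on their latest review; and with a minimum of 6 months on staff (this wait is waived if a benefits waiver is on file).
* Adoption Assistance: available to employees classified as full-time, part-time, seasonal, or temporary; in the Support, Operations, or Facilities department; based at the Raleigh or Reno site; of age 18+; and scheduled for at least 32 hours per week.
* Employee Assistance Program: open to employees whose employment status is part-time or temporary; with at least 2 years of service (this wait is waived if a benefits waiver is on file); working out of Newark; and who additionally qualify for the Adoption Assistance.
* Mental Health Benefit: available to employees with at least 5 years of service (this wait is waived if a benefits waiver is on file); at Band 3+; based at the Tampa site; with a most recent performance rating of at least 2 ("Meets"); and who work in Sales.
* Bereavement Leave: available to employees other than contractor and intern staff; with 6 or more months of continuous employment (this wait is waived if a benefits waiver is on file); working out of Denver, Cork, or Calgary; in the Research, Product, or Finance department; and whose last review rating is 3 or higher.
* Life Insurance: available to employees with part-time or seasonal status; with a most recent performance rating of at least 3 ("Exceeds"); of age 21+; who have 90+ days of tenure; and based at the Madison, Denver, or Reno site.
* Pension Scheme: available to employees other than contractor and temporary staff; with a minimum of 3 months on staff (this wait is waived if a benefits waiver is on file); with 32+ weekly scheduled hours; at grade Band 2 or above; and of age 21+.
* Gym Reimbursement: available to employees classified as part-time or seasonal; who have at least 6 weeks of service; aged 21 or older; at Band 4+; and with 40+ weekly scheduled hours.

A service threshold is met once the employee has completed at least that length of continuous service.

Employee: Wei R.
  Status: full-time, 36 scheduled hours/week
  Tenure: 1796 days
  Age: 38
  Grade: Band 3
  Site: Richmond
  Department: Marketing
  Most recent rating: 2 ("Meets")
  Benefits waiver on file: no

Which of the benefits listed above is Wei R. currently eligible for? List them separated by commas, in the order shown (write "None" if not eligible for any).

Supplemental Life Insurance — site Richmond ✗ (not Dayton) → not eligible.
Adoption Assistance — status full-time ✓; dept Marketing ✗ → not eligible.
Employee Assistance Program — status full-time ✗ (requires part-time or temporary) → not eligible.
Mental Health Benefit — no waiver, service 1796 days < 5 years (≈1825 days) ✗ → not eligible.
Bereavement Leave — status full-time ✓ (not excluded); no waiver, service 1796 days ≥ 6 months (≈180 days) ✓; site Richmond ✗ (not Denver, Cork, or Calgary) → not eligible.
Life Insurance — status full-time ✗ (requires part-time or seasonal) → not eligible.
Pension Scheme — status full-time ✓ (not excluded); no waiver, service 1796 days ≥ 3 months (≈90 days) ✓; 36 hrs/wk ≥ 32 ✓; grade Band 3 ≥ Band 2 ✓; age 38 ≥ 21 ✓ → eligible.
Gym Reimbursement — status full-time ✗ (requires part-time or seasonal) → not eligible.

Pension Scheme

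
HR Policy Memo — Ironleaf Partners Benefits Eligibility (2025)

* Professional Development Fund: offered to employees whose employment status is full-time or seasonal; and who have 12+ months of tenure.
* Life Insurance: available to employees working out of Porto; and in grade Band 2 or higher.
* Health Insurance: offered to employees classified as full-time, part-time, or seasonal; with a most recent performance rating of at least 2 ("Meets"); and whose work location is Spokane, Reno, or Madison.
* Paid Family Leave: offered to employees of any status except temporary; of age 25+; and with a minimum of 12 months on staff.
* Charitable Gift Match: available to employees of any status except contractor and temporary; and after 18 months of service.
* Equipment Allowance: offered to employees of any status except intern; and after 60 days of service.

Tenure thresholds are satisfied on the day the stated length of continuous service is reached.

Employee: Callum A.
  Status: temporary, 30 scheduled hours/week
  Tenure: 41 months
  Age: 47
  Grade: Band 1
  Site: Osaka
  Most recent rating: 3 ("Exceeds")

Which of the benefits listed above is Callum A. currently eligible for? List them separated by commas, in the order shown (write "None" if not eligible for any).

Professional Development Fund — status temporary ✗ (requires full-time or seasonal) → not eligible.
Life Insurance — site Osaka ✗ (not Porto) → not eligible.
Health Insurance — status temporary ✗ (requires full-time, part-time, or seasonal) → not eligible.
Paid Family Leave — status temporary ✗ (excluded) → not eligible.
Charitable Gift Match — status temporary ✗ (excluded) → not eligible.
Equipment Allowance — status temporary ✓ (not excluded); service 41 months ≥ 60 days ✓ → eligible.

Equipment Allowance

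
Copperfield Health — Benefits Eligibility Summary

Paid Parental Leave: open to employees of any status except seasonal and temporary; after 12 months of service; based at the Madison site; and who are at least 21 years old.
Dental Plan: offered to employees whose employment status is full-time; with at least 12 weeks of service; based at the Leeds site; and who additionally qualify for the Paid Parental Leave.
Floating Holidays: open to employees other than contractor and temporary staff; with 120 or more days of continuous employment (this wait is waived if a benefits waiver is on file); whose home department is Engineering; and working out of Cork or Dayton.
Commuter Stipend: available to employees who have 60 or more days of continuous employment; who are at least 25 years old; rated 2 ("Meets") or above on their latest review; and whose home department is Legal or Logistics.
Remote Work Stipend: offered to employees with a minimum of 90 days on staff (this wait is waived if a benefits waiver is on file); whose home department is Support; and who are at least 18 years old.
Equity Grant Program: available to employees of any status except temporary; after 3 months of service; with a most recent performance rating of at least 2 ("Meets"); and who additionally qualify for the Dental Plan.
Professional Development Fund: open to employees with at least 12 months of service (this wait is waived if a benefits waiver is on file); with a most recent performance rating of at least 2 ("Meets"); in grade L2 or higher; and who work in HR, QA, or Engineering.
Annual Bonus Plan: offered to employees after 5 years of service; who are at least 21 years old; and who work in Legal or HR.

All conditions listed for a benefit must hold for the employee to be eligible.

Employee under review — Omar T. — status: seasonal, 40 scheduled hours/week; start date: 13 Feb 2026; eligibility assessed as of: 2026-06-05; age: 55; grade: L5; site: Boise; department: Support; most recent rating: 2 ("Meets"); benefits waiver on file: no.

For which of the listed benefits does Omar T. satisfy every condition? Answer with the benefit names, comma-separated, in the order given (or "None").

Service from 13 Feb 2026 to 2026-06-05: 112 days.
Paid Parental Leave — status seasonal ✗ (excluded) → not eligible.
Dental Plan — status seasonal ✗ (requires full-time) → not eligible.
Floating Holidays — status seasonal ✓ (not excluded); no waiver, service 112 days < 120 days ✗ → not eligible.
Commuter Stipend — service 112 days ≥ 60 days ✓; age 55 ≥ 25 ✓; rating 2 ≥ 2 ✓; dept Support ✗ → not eligible.
Remote Work Stipend — no waiver, service 112 days ≥ 90 days ✓; dept Support ✓; age 55 ≥ 18 ✓ → eligible.
Equity Grant Program — status seasonal ✓ (not excluded); service 112 days ≥ 3 months (≈90 days) ✓; rating 2 ≥ 2 ✓; not eligible for Dental Plan ✗ → not eligible.
Professional Development Fund — no waiver, service 112 days < 12 months (≈360 days) ✗ → not eligible.
Annual Bonus Plan — service 112 days < 5 years (≈1825 days) ✗ → not eligible.

Remote Work Stipend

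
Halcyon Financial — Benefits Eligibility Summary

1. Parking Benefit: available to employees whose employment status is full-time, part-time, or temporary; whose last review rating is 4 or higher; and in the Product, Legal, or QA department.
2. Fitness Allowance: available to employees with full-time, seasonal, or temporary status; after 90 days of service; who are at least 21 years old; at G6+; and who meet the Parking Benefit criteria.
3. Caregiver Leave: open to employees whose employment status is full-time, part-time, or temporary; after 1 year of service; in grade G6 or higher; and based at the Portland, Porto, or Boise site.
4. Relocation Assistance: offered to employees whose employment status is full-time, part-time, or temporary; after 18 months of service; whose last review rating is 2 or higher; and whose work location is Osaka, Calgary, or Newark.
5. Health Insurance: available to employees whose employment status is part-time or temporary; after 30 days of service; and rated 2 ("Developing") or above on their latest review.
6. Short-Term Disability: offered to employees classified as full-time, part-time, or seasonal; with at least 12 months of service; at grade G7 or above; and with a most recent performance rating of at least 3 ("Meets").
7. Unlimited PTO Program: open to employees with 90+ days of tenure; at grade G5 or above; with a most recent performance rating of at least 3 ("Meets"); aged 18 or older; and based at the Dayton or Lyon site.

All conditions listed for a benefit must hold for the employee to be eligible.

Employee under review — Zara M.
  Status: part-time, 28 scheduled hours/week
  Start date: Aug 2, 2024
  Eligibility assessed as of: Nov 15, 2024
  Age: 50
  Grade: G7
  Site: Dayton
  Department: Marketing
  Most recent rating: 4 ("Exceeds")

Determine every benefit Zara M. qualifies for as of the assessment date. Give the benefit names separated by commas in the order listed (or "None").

Service from Aug 2, 2024 to Nov 15, 2024: 105 days.
Parking Benefit — status part-time ✓; rating 4 ≥ 4 ✓; dept Marketing ✗ → not eligible.
Fitness Allowance — status part-time ✗ (requires full-time, seasonal, or temporary) → not eligible.
Caregiver Leave — status part-time ✓; service 105 days < 1 year (≈365 days) ✗ → not eligible.
Relocation Assistance — status part-time ✓; service 105 days < 18 months (≈540 days) ✗ → not eligible.
Health Insurance — status part-time ✓; service 105 days ≥ 30 days ✓; rating 4 ≥ 2 ✓ → eligible.
Short-Term Disability — status part-time ✓; service 105 days < 12 months (≈360 days) ✗ → not eligible.
Unlimited PTO Program — service 105 days ≥ 90 days ✓; grade G7 ≥ G5 ✓; rating 4 ≥ 3 ✓; age 50 ≥ 18 ✓; site Dayton ✓ → eligible.

Health Insurance, Unlimited PTO Program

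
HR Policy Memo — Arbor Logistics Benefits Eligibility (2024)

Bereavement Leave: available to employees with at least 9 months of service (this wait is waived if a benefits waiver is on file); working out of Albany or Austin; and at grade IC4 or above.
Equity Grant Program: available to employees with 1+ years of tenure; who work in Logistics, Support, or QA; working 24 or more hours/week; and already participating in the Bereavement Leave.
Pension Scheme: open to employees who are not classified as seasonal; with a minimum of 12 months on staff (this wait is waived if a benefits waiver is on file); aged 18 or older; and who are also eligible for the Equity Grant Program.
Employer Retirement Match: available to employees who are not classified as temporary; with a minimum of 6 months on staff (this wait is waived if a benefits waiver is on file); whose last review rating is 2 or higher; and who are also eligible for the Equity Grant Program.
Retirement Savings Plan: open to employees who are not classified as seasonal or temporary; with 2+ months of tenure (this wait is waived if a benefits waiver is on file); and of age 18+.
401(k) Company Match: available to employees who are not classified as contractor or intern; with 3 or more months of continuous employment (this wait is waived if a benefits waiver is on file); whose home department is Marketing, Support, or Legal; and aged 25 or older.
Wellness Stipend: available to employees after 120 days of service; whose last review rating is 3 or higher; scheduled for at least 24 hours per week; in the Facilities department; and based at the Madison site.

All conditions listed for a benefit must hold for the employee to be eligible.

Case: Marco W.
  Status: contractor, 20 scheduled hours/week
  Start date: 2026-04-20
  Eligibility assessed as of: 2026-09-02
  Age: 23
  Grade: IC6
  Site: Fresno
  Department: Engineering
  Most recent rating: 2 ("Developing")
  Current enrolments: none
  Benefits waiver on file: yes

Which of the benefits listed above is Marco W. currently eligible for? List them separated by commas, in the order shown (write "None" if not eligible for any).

Retirement Savings Plan

Service from 2026-04-20 to 2026-09-02: 135 days.
Bereavement Leave — benefits waiver on file ✓; site Fresno ✗ (not Albany or Austin) → not eligible.
Equity Grant Program — service 135 days < 1 year (≈365 days) ✗ → not eligible.
Pension Scheme — status contractor ✓ (not excluded); benefits waiver on file ✓; age 23 ≥ 18 ✓; not eligible for Equity Grant Program ✗ → not eligible.
Employer Retirement Match — status contractor ✓ (not excluded); benefits waiver on file ✓; rating 2 ≥ 2 ✓; not eligible for Equity Grant Program ✗ → not eligible.
Retirement Savings Plan — status contractor ✓ (not excluded); benefits waiver on file ✓; age 23 ≥ 18 ✓ → eligible.
401(k) Company Match — status contractor ✗ (excluded) → not eligible.
Wellness Stipend — service 135 days ≥ 120 days ✓; rating 2 < 3 ✗ → not eligible.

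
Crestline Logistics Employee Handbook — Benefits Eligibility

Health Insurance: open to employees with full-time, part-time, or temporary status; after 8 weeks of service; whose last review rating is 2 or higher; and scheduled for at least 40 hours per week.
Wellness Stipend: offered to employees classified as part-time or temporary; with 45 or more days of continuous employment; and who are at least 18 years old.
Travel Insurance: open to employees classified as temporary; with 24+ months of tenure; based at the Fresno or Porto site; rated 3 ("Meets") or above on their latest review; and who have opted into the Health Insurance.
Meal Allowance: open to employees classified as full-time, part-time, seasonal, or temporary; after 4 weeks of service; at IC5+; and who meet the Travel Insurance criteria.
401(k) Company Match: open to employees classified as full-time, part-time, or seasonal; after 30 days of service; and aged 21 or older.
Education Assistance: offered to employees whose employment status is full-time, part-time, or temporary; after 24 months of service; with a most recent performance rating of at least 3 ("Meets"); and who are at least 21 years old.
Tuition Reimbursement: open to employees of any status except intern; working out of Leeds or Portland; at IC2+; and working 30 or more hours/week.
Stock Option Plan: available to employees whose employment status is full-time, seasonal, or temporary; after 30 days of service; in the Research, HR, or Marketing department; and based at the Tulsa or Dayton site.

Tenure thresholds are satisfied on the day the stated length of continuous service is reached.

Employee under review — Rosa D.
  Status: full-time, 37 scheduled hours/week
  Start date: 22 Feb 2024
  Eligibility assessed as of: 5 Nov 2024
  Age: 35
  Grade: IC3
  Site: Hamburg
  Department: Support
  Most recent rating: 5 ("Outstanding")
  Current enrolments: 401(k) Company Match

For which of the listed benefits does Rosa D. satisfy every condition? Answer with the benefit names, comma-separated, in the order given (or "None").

401(k) Company Match

Service from 22 Feb 2024 to 5 Nov 2024: 257 days.
Health Insurance — status full-time ✓; service 257 days ≥ 8 weeks (≈56 days) ✓; rating 5 ≥ 2 ✓; 37 hrs/wk < 40 ✗ → not eligible.
Wellness Stipend — status full-time ✗ (requires part-time or temporary) → not eligible.
Travel Insurance — status full-time ✗ (requires temporary) → not eligible.
Meal Allowance — status full-time ✓; service 257 days ≥ 4 weeks (≈28 days) ✓; grade IC3 < IC5 ✗ → not eligible.
401(k) Company Match — status full-time ✓; service 257 days ≥ 30 days ✓; age 35 ≥ 21 ✓ → eligible.
Education Assistance — status full-time ✓; service 257 days < 24 months (≈720 days) ✗ → not eligible.
Tuition Reimbursement — status full-time ✓ (not excluded); site Hamburg ✗ (not Leeds or Portland) → not eligible.
Stock Option Plan — status full-time ✓; service 257 days ≥ 30 days ✓; dept Support ✗ → not eligible.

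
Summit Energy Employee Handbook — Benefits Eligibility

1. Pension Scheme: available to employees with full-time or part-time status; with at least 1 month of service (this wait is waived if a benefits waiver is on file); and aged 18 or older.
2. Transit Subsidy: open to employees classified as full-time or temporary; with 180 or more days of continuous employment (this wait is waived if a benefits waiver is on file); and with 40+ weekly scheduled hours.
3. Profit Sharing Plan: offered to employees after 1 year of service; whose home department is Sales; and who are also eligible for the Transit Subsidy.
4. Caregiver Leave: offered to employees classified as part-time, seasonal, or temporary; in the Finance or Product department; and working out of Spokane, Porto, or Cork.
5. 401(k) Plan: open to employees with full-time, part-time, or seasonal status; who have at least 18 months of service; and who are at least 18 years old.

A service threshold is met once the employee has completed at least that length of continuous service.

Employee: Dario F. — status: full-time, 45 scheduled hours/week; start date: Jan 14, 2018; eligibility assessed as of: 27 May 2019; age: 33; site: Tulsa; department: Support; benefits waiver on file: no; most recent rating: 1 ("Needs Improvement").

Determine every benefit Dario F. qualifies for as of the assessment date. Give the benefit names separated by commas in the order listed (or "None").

Pension Scheme, Transit Subsidy

Service from Jan 14, 2018 to 27 May 2019: 498 days.
Pension Scheme — status full-time ✓; no waiver, service 498 days ≥ 1 month (≈30 days) ✓; age 33 ≥ 18 ✓ → eligible.
Transit Subsidy — status full-time ✓; no waiver, service 498 days ≥ 180 days ✓; 45 hrs/wk ≥ 40 ✓ → eligible.
Profit Sharing Plan — service 498 days ≥ 1 year (≈365 days) ✓; dept Support ✗ → not eligible.
Caregiver Leave — status full-time ✗ (requires part-time, seasonal, or temporary) → not eligible.
401(k) Plan — status full-time ✓; service 498 days < 18 months (≈540 days) ✗ → not eligible.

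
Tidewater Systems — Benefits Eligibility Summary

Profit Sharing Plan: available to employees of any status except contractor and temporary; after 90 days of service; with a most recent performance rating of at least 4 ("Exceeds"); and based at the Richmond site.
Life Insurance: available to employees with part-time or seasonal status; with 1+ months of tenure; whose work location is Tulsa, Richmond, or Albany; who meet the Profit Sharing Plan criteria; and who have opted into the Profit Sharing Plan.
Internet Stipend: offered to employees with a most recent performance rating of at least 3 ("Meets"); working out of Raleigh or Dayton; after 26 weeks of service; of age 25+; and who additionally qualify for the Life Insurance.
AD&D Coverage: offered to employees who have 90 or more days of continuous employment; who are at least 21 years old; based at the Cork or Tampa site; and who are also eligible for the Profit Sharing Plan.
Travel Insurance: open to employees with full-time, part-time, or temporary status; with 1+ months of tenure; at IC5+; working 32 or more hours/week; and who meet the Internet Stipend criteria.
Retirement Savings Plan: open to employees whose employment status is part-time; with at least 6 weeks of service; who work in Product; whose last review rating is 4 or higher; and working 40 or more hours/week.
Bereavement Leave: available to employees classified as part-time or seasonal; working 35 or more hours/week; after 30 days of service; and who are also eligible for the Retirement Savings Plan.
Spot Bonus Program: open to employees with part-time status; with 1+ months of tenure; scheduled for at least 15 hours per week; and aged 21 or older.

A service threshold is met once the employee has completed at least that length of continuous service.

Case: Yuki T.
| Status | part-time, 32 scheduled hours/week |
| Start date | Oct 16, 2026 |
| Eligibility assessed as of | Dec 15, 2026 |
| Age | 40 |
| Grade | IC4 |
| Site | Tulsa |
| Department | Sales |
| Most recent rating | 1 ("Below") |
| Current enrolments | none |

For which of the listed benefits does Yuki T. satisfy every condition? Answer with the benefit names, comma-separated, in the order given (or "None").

Spot Bonus Program

Service from Oct 16, 2026 to Dec 15, 2026: 60 days.
Profit Sharing Plan — status part-time ✓ (not excluded); service 60 days < 90 days ✗ → not eligible.
Life Insurance — status part-time ✓; service 60 days ≥ 1 month (≈30 days) ✓; site Tulsa ✓; not eligible for Profit Sharing Plan ✗ → not eligible.
Internet Stipend — rating 1 < 3 ✗ → not eligible.
AD&D Coverage — service 60 days < 90 days ✗ → not eligible.
Travel Insurance — status part-time ✓; service 60 days ≥ 1 month (≈30 days) ✓; grade IC4 < IC5 ✗ → not eligible.
Retirement Savings Plan — status part-time ✓; service 60 days ≥ 6 weeks (≈42 days) ✓; dept Sales ✗ → not eligible.
Bereavement Leave — status part-time ✓; 32 hrs/wk < 35 ✗ → not eligible.
Spot Bonus Program — status part-time ✓; service 60 days ≥ 1 month (≈30 days) ✓; 32 hrs/wk ≥ 15 ✓; age 40 ≥ 21 ✓ → eligible.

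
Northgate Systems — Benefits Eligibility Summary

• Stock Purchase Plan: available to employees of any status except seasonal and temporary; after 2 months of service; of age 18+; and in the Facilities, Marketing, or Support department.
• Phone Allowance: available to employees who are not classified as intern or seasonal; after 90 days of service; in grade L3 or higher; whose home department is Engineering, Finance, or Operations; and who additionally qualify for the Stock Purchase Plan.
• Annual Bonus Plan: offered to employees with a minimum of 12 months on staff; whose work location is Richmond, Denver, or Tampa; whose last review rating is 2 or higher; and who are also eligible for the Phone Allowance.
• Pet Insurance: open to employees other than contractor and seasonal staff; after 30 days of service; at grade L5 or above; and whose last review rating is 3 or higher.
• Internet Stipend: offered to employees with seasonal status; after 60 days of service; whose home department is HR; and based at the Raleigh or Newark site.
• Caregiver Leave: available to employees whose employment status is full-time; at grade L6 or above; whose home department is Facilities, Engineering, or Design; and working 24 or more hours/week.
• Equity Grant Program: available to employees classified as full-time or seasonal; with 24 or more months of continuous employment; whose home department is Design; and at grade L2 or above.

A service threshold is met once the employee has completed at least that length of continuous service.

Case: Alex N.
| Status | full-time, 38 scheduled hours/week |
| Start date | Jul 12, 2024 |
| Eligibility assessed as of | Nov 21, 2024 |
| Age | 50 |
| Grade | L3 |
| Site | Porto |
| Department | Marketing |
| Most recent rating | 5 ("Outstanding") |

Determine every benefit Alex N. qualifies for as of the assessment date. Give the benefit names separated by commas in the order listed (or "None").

Service from Jul 12, 2024 to Nov 21, 2024: 132 days.
Stock Purchase Plan — status full-time ✓ (not excluded); service 132 days ≥ 2 months (≈60 days) ✓; age 50 ≥ 18 ✓; dept Marketing ✓ → eligible.
Phone Allowance — status full-time ✓ (not excluded); service 132 days ≥ 90 days ✓; grade L3 ≥ L3 ✓; dept Marketing ✗ → not eligible.
Annual Bonus Plan — service 132 days < 12 months (≈360 days) ✗ → not eligible.
Pet Insurance — status full-time ✓ (not excluded); service 132 days ≥ 30 days ✓; grade L3 < L5 ✗ → not eligible.
Internet Stipend — status full-time ✗ (requires seasonal) → not eligible.
Caregiver Leave — status full-time ✓; grade L3 < L6 ✗ → not eligible.
Equity Grant Program — status full-time ✓; service 132 days < 24 months (≈720 days) ✗ → not eligible.

Stock Purchase Plan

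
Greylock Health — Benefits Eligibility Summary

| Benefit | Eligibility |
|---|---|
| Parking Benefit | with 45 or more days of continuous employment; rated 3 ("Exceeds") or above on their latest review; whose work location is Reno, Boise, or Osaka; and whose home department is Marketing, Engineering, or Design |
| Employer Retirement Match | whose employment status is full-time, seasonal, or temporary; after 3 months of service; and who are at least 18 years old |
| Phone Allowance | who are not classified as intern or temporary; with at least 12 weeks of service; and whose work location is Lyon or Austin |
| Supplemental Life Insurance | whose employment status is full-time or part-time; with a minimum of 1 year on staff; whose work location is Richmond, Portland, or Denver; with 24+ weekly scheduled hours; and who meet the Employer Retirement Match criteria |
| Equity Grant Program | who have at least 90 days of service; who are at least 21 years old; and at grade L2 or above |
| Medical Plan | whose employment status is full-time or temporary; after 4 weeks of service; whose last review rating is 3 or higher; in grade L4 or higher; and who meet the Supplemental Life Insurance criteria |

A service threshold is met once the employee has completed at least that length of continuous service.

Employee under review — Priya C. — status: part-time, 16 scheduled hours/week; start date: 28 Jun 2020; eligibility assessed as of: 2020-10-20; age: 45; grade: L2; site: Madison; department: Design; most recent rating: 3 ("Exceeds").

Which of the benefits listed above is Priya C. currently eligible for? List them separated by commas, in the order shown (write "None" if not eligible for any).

Equity Grant Program

Service from 28 Jun 2020 to 2020-10-20: 114 days.
Parking Benefit — service 114 days ≥ 45 days ✓; rating 3 ≥ 3 ✓; site Madison ✗ (not Reno, Boise, or Osaka) → not eligible.
Employer Retirement Match — status part-time ✗ (requires full-time, seasonal, or temporary) → not eligible.
Phone Allowance — status part-time ✓ (not excluded); service 114 days ≥ 12 weeks (≈84 days) ✓; site Madison ✗ (not Lyon or Austin) → not eligible.
Supplemental Life Insurance — status part-time ✓; service 114 days < 1 year (≈365 days) ✗ → not eligible.
Equity Grant Program — service 114 days ≥ 90 days ✓; age 45 ≥ 21 ✓; grade L2 ≥ L2 ✓ → eligible.
Medical Plan — status part-time ✗ (requires full-time or temporary) → not eligible.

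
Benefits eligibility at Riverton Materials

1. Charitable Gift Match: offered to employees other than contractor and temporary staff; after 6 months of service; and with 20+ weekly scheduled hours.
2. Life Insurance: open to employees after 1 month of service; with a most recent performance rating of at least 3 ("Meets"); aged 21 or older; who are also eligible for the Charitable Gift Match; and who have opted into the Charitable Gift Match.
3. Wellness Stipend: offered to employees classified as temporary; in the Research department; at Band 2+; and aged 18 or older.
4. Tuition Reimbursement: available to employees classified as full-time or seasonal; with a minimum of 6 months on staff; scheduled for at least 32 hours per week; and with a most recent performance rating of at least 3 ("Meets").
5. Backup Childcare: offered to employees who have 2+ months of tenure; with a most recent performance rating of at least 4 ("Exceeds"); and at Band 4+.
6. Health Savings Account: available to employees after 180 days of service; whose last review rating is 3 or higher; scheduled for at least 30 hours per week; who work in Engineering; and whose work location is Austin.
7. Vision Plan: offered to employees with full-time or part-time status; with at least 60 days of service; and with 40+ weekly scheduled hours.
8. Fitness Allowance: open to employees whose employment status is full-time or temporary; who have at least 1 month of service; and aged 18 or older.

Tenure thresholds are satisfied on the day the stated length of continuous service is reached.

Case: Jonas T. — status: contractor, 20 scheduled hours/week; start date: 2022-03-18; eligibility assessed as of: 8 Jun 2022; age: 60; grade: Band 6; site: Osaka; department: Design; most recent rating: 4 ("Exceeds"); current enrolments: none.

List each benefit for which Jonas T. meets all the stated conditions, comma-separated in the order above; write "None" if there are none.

Service from 2022-03-18 to 8 Jun 2022: 82 days.
Charitable Gift Match — status contractor ✗ (excluded) → not eligible.
Life Insurance — service 82 days ≥ 1 month (≈30 days) ✓; rating 4 ≥ 3 ✓; age 60 ≥ 21 ✓; not eligible for Charitable Gift Match ✗ → not eligible.
Wellness Stipend — status contractor ✗ (requires temporary) → not eligible.
Tuition Reimbursement — status contractor ✗ (requires full-time or seasonal) → not eligible.
Backup Childcare — service 82 days ≥ 2 months (≈60 days) ✓; rating 4 ≥ 4 ✓; grade Band 6 ≥ Band 4 ✓ → eligible.
Health Savings Account — service 82 days < 180 days ✗ → not eligible.
Vision Plan — status contractor ✗ (requires full-time or part-time) → not eligible.
Fitness Allowance — status contractor ✗ (requires full-time or temporary) → not eligible.

Backup Childcare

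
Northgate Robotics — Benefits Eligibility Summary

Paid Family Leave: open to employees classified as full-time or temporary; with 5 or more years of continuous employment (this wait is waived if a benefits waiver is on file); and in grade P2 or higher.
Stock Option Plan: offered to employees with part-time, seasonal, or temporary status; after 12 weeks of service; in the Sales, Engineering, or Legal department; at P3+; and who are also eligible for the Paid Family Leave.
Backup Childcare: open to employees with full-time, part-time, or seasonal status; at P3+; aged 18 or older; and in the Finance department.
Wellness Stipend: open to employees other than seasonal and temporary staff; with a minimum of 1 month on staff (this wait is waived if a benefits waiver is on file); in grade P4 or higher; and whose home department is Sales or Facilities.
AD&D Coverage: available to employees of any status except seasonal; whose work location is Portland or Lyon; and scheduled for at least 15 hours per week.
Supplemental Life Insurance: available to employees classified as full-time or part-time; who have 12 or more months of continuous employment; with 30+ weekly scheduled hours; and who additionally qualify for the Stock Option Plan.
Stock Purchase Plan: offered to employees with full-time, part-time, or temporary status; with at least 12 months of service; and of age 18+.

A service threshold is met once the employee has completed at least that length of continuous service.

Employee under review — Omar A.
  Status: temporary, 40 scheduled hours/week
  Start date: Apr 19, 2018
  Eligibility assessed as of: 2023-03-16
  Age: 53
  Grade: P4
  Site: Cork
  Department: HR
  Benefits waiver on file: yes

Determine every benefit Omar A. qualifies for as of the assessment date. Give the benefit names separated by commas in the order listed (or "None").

Service from Apr 19, 2018 to 2023-03-16: 1792 days.
Paid Family Leave — status temporary ✓; benefits waiver on file ✓; grade P4 ≥ P2 ✓ → eligible.
Stock Option Plan — status temporary ✓; service 1792 days ≥ 12 weeks (≈84 days) ✓; dept HR ✗ → not eligible.
Backup Childcare — status temporary ✗ (requires full-time, part-time, or seasonal) → not eligible.
Wellness Stipend — status temporary ✗ (excluded) → not eligible.
AD&D Coverage — status temporary ✓ (not excluded); site Cork ✗ (not Portland or Lyon) → not eligible.
Supplemental Life Insurance — status temporary ✗ (requires full-time or part-time) → not eligible.
Stock Purchase Plan — status temporary ✓; service 1792 days ≥ 12 months (≈360 days) ✓; age 53 ≥ 18 ✓ → eligible.

Paid Family Leave, Stock Purchase Plan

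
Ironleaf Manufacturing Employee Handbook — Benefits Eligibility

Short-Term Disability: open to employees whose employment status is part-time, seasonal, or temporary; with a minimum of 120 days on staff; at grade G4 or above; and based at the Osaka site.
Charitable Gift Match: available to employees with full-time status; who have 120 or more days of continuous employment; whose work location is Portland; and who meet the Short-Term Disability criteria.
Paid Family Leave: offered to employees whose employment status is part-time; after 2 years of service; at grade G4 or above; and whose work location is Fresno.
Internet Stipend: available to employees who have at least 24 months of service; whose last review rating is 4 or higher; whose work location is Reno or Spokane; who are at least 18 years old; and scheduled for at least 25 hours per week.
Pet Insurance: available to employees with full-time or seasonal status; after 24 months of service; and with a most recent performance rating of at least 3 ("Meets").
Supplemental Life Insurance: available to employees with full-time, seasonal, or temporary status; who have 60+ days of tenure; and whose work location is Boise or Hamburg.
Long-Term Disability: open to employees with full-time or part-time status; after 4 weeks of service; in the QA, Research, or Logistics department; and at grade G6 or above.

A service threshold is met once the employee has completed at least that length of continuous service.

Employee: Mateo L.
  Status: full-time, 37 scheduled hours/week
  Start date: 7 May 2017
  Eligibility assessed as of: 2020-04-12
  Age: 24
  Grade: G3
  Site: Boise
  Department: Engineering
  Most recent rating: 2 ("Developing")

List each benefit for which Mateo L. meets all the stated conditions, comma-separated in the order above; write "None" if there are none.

Service from 7 May 2017 to 2020-04-12: 1071 days.
Short-Term Disability — status full-time ✗ (requires part-time, seasonal, or temporary) → not eligible.
Charitable Gift Match — status full-time ✓; service 1071 days ≥ 120 days ✓; site Boise ✗ (not Portland) → not eligible.
Paid Family Leave — status full-time ✗ (requires part-time) → not eligible.
Internet Stipend — service 1071 days ≥ 24 months (≈720 days) ✓; rating 2 < 4 ✗ → not eligible.
Pet Insurance — status full-time ✓; service 1071 days ≥ 24 months (≈720 days) ✓; rating 2 < 3 ✗ → not eligible.
Supplemental Life Insurance — status full-time ✓; service 1071 days ≥ 60 days ✓; site Boise ✓ → eligible.
Long-Term Disability — status full-time ✓; service 1071 days ≥ 4 weeks (≈28 days) ✓; dept Engineering ✗ → not eligible.

Supplemental Life Insurance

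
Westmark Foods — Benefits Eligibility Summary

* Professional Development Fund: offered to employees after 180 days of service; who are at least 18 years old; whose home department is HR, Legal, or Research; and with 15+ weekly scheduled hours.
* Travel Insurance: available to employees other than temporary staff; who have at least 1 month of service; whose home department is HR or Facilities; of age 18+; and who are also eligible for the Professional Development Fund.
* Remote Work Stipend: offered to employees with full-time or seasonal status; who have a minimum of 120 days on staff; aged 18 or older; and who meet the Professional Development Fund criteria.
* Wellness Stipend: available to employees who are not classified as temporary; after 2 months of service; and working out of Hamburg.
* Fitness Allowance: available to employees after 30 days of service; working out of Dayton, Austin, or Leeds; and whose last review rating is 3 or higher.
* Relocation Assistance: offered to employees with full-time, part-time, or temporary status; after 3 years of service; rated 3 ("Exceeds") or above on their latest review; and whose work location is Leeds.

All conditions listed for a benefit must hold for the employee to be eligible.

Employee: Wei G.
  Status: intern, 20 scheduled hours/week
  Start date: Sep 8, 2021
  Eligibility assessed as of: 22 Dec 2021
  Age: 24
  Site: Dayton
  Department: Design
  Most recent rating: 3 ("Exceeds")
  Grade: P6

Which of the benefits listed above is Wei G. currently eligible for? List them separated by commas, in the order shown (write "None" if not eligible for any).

Fitness Allowance

Service from Sep 8, 2021 to 22 Dec 2021: 105 days.
Professional Development Fund — service 105 days < 180 days ✗ → not eligible.
Travel Insurance — status intern ✓ (not excluded); service 105 days ≥ 1 month (≈30 days) ✓; dept Design ✗ → not eligible.
Remote Work Stipend — status intern ✗ (requires full-time or seasonal) → not eligible.
Wellness Stipend — status intern ✓ (not excluded); service 105 days ≥ 2 months (≈60 days) ✓; site Dayton ✗ (not Hamburg) → not eligible.
Fitness Allowance — service 105 days ≥ 30 days ✓; site Dayton ✓; rating 3 ≥ 3 ✓ → eligible.
Relocation Assistance — status intern ✗ (requires full-time, part-time, or temporary) → not eligible.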